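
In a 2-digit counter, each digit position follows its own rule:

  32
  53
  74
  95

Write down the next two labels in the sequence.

For the first digit, +2 each step, mod 10: 3, 5, 7, 9 → 1 → 3.
Second digit — +1 each step, mod 10: 2, 3, 4, 5 → 6 → 7.
So the next two labels are 16 and 37.

16, 37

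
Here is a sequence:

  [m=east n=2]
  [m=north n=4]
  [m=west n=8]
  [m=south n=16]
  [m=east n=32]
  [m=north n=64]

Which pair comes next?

[m=west n=128]

M — repeats east → north → west → south: east, north, west, south, east, north → west.
N: 2, 4, 8, 16, 32, 64 → 128 (×2 each step).
Putting it together: [m=west n=128].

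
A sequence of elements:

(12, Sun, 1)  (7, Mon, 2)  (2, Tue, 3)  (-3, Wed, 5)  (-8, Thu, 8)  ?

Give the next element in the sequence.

First slot — −5 each step: 12, 7, 2, -3, -8 → -13.
Day: runs through the weekdays Mon→Sun; Sun, Mon, Tue, Wed, Thu → Fri.
Third slot goes 1, 2, 3, 5, 8 → 13 (each term is the sum of the two before it).
So the next element is (-13, Fri, 13).

(-13, Fri, 13)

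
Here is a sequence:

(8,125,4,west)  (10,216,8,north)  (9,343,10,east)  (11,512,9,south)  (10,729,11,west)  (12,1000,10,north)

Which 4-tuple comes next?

First value — alternating steps +2, −1, +2, −1, …: 8, 10, 9, 11, 10, 12 → 11.
Second value — perfect cubes: 5³, 6³, 7³, …: 125, 216, 343, 512, 729, 1000 → 1331.
Third value: always the previous value of the first value; 4, 8, 10, 9, 11, 10 → 12.
For the direction, repeats west → north → east → south: west, north, east, south, west, north → east.
Putting it together: (11,1331,12,east).

(11,1331,12,east)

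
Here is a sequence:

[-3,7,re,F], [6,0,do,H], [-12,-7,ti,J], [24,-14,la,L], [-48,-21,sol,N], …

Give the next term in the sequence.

First component goes -3, 6, -12, 24, -48 → 96 (×(-2) each step).
For the second component, −7 each step: 7, 0, -7, -14, -21 → -28.
Note — runs backward through the solfège scale do→ti: re, do, ti, la, sol → fa.
For the letter, letters move forward 2 places in the alphabet: F, H, J, L, N → P.
So the next term is [96,-28,fa,P].

[96,-28,fa,P]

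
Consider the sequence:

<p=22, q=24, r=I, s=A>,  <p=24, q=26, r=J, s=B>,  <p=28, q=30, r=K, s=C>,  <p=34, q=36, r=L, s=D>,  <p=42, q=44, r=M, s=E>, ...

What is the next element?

P: differences are 2, 4, 6, … (increasing by 2 each time), so 22, 24, 28, 34, 42 → 52.
Q goes 24, 26, 30, 36, 44 → 54 (always 2 more than the p).
R — letters move forward 1 place in the alphabet: I, J, K, L, M → N.
S: A, B, C, D, E → F (letters move forward 1 place in the alphabet).
So the next element is <p=52, q=54, r=N, s=F>.

<p=52, q=54, r=N, s=F>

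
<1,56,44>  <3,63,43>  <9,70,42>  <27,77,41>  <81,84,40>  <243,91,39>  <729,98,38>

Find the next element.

<2187,105,37>

First entry: 1, 3, 9, 27, 81, 243, 729 → 2187 (×3 each step).
Second entry: +7 each step, so 56, 63, 70, 77, 84, 91, 98 → 105.
Third entry — −1 each step: 44, 43, 42, 41, 40, 39, 38 → 37.
Combining the parts gives <2187,105,37>.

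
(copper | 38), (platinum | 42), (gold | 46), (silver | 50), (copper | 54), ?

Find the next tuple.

Metal: copper, platinum, gold, silver, copper → platinum (repeats copper → platinum → gold → silver).
For the second part, +4 each step: 38, 42, 46, 50, 54 → 58.
So the next tuple is (platinum | 58).

(platinum | 58)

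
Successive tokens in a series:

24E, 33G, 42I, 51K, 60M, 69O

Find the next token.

First component — +9 each step: 24, 33, 42, 51, 60, 69 → 78.
For the letter, letters move forward 2 places in the alphabet: E, G, I, K, M, O → Q.
Putting it together: 78Q.

78Q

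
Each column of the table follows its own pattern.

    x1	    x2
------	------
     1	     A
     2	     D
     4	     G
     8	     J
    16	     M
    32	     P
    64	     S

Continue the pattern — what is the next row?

Column x1: ×2 each step; 1, 2, 4, 8, 16, 32, 64 → 128.
Column x2: letters move forward 3 places in the alphabet, so A, D, G, J, M, P, S → V.
Combining the parts gives 128  V.

128  V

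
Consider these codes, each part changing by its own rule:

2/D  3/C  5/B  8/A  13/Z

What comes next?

21/Y

First component: each term is the sum of the two before it, so 2, 3, 5, 8, 13 → 21.
Letter goes D, C, B, A, Z → Y (letters move back 1 place in the alphabet, wrapping A→Z).
So the next code is 21/Y.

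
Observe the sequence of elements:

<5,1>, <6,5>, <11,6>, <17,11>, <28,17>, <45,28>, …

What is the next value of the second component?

45

Second component: each term is the sum of the two before it, so 1, 5, 6, 11, 17, 28 → 45.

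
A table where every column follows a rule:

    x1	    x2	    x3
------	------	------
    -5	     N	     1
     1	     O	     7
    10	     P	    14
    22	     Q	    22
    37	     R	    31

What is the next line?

Column x1: differences are 6, 9, 12, … (increasing by 3 each time), so -5, 1, 10, 22, 37 → 55.
Column x2: letters move forward 1 place in the alphabet, so N, O, P, Q, R → S.
Column x3 goes 1, 7, 14, 22, 31 → 41 (differences are 6, 7, 8, … (increasing by 1 each time)).
Combining the parts gives 55  S  41.

55  S  41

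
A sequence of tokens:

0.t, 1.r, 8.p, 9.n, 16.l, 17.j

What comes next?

24.h

First component: alternating steps +1, +7, +1, +7, …; 0, 1, 8, 9, 16, 17 → 24.
For the letter, letters move back 2 places in the alphabet: t, r, p, n, l, j → h.
So the next token is 24.h.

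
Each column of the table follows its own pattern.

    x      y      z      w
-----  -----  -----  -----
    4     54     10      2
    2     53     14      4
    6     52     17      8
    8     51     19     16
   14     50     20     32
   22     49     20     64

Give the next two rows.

36  48  19  128; 58  47  17  256

Column x goes 4, 2, 6, 8, 14, 22 → 36 → 58 (each term is the sum of the two before it).
Column y: −1 each step; 54, 53, 52, 51, 50, 49 → 48 → 47.
Column z: differences are 4, 3, 2, … (decreasing by 1 each time); 10, 14, 17, 19, 20, 20 → 19 → 17.
Column w: ×2 each step; 2, 4, 8, 16, 32, 64 → 128 → 256.
So the next two rows are 36  48  19  128 and 58  47  17  256.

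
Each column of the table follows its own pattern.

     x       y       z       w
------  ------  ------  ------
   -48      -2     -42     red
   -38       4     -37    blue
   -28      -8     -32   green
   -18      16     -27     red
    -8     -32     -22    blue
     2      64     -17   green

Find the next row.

12  -128  -12  red

For the column x, +10 each step: -48, -38, -28, -18, -8, 2 → 12.
Column y: -2, 4, -8, 16, -32, 64 → -128 (×(-2) each step).
Column z: -42, -37, -32, -27, -22, -17 → -12 (+5 each step).
Column w: red, blue, green, red, blue, green → red (repeats red → blue → green).
So the next row is 12  -128  -12  red.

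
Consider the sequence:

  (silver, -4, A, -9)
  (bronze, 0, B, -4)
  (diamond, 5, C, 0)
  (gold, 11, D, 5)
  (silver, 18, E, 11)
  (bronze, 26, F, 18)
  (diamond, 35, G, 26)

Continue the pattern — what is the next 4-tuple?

Rank: repeats silver → bronze → diamond → gold; silver, bronze, diamond, gold, silver, bronze, diamond → gold.
Second entry: -4, 0, 5, 11, 18, 26, 35 → 45 (differences are 4, 5, 6, … (increasing by 1 each time)).
Letter: letters move forward 1 place in the alphabet, so A, B, C, D, E, F, G → H.
Fourth entry goes -9, -4, 0, 5, 11, 18, 26 → 35 (always the previous value of the second entry).
Combining the parts gives (gold, 45, H, 35).

(gold, 45, H, 35)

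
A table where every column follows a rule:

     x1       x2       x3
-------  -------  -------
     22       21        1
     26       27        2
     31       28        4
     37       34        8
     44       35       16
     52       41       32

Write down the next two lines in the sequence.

Column x1 — differences are 4, 5, 6, … (increasing by 1 each time): 22, 26, 31, 37, 44, 52 → 61 → 71.
For the column x2, alternating steps +6, +1, +6, +1, …: 21, 27, 28, 34, 35, 41 → 42 → 48.
Column x3 goes 1, 2, 4, 8, 16, 32 → 64 → 128 (×2 each step).
So the next two lines are 61  42  64 and 71  48  128.

61  42  64; 71  48  128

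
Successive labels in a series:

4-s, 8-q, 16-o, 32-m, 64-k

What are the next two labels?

128-i then 256-g

First component goes 4, 8, 16, 32, 64 → 128 → 256 (×2 each step).
For the letter, letters move back 2 places in the alphabet: s, q, o, m, k → i → g.
So the next two labels are 128-i and 256-g.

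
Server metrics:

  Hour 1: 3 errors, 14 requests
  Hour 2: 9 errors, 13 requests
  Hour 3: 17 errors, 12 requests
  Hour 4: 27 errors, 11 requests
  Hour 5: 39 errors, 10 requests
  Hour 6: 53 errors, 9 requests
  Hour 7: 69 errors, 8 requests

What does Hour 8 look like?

87 errors, 7 requests

Errors: differences are 6, 8, 10, … (increasing by 2 each time), so 3, 9, 17, 27, 39, 53, 69 → 87.
For the requests, −1 each step: 14, 13, 12, 11, 10, 9, 8 → 7.
Combining the parts gives 87 errors, 7 requests.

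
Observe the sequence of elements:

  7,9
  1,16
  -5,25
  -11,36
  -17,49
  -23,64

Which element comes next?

For the first component, −6 each step: 7, 1, -5, -11, -17, -23 → -29.
Second component: perfect squares: 3², 4², 5², …, so 9, 16, 25, 36, 49, 64 → 81.
So the next element is -29,81.

-29,81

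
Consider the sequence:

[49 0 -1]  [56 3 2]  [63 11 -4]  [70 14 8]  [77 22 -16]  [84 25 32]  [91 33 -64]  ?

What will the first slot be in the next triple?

98

First slot: 49, 56, 63, 70, 77, 84, 91 → 98 (+7 each step).
Second slot: alternating steps +3, +8, +3, +8, …, so 0, 3, 11, 14, 22, 25, 33 → 36.
Third slot goes -1, 2, -4, 8, -16, 32, -64 → 128 (×(-2) each step).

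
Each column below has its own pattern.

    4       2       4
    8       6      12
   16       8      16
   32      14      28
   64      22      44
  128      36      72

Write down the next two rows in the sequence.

256  58  116; 512  94  188

For the first component, ×2 each step: 4, 8, 16, 32, 64, 128 → 256 → 512.
Second component — each term is the sum of the two before it: 2, 6, 8, 14, 22, 36 → 58 → 94.
Third component goes 4, 12, 16, 28, 44, 72 → 116 → 188 (always 2 × the second component).
Putting the parts together: 256  58  116 and then 512  94  188.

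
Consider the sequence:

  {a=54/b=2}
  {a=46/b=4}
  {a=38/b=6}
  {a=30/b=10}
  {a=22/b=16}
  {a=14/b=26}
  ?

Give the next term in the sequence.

{a=6/b=42}

A: −8 each step; 54, 46, 38, 30, 22, 14 → 6.
B: each term is the sum of the two before it, so 2, 4, 6, 10, 16, 26 → 42.
So the next term is {a=6/b=42}.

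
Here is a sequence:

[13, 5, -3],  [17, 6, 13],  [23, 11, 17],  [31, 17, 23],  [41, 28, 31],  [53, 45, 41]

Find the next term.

[67, 73, 53]

First entry: differences are 4, 6, 8, … (increasing by 2 each time), so 13, 17, 23, 31, 41, 53 → 67.
Second entry — each term is the sum of the two before it: 5, 6, 11, 17, 28, 45 → 73.
Third entry: -3, 13, 17, 23, 31, 41 → 53 (always the previous value of the first entry).
Putting it together: [67, 73, 53].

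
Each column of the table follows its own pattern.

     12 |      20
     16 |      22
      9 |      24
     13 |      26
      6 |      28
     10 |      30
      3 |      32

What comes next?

7  34

First component goes 12, 16, 9, 13, 6, 10, 3 → 7 (alternating steps +4, −7, +4, −7, …).
Second component — +2 each step: 20, 22, 24, 26, 28, 30, 32 → 34.
Combining the parts gives 7  34.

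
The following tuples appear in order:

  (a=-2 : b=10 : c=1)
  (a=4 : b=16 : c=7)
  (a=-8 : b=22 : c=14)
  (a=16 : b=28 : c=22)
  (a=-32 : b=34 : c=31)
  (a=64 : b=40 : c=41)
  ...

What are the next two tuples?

(a=-128 : b=46 : c=52), (a=256 : b=52 : c=64)

A: -2, 4, -8, 16, -32, 64 → -128 → 256 (×(-2) each step).
B — +6 each step: 10, 16, 22, 28, 34, 40 → 46 → 52.
C — differences are 6, 7, 8, … (increasing by 1 each time): 1, 7, 14, 22, 31, 41 → 52 → 64.
Putting the parts together: (a=-128 : b=46 : c=52) and then (a=256 : b=52 : c=64).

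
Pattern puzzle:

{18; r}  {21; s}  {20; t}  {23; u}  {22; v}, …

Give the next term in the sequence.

{25; w}

For the first slot, alternating steps +3, −1, +3, −1, …: 18, 21, 20, 23, 22 → 25.
Letter: letters move forward 1 place in the alphabet, so r, s, t, u, v → w.
Combining the parts gives {25; w}.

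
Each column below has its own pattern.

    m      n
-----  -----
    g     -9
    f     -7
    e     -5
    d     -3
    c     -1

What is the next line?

Column m goes g, f, e, d, c → b (letters move back 1 place in the alphabet).
Column n: -9, -7, -5, -3, -1 → 1 (+2 each step).
Combining the parts gives b  1.

b  1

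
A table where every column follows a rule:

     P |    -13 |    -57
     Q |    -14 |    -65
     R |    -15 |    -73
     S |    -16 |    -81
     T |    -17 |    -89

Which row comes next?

U  -18  -97

Letter: letters move forward 1 place in the alphabet, so P, Q, R, S, T → U.
Second component — −1 each step: -13, -14, -15, -16, -17 → -18.
For the third component, −8 each step: -57, -65, -73, -81, -89 → -97.
Putting it together: U  -18  -97.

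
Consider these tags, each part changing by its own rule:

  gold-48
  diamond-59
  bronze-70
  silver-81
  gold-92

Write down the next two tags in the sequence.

Rank: gold, diamond, bronze, silver, gold → diamond → bronze (repeats gold → diamond → bronze → silver).
For the second component, +11 each step: 48, 59, 70, 81, 92 → 103 → 114.
Putting the parts together: diamond-103 and then bronze-114.

diamond-103 then bronze-114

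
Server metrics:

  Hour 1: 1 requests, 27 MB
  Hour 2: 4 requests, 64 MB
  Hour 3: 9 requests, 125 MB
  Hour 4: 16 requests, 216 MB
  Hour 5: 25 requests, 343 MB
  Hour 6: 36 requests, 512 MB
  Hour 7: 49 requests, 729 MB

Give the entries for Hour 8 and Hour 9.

Requests: perfect squares: 1², 2², 3², …, so 1, 4, 9, 16, 25, 36, 49 → 64 → 81.
MB: perfect cubes: 3³, 4³, 5³, …; 27, 64, 125, 216, 343, 512, 729 → 1000 → 1331.
So the next two rows are 64 requests, 1000 MB and 81 requests, 1331 MB.

64 requests, 1000 MB; 81 requests, 1331 MB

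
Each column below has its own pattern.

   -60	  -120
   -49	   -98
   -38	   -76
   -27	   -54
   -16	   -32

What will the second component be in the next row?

First component — +11 each step: -60, -49, -38, -27, -16 → -5.
Second component: -120, -98, -76, -54, -32 → -10 (always 2 × the first component).

-10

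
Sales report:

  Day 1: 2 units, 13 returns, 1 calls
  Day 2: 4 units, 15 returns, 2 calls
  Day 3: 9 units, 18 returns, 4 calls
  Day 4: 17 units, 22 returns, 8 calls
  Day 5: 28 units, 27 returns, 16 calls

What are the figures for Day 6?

42 units, 33 returns, 32 calls

Units — differences are 2, 5, 8, … (increasing by 3 each time): 2, 4, 9, 17, 28 → 42.
For the returns, differences are 2, 3, 4, … (increasing by 1 each time): 13, 15, 18, 22, 27 → 33.
Calls: ×2 each step, so 1, 2, 4, 8, 16 → 32.
So the next record is 42 units, 33 returns, 32 calls.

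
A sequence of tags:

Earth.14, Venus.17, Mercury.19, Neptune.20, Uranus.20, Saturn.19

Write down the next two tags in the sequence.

Jupiter.17 then Mars.14

Planet: Earth, Venus, Mercury, Neptune, Uranus, Saturn → Jupiter → Mars (runs backward through the planets Mercury→Neptune).
Second component goes 14, 17, 19, 20, 20, 19 → 17 → 14 (differences are 3, 2, 1, … (decreasing by 1 each time)).
Putting the parts together: Jupiter.17 and then Mars.14.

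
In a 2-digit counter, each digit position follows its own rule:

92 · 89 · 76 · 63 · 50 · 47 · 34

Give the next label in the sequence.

For the first digit, −1 each step, mod 10: 9, 8, 7, 6, 5, 4, 3 → 2.
For the second digit, −3 each step, mod 10: 2, 9, 6, 3, 0, 7, 4 → 1.
Putting it together: 21.

21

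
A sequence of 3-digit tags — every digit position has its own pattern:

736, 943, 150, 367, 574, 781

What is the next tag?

First digit: +2 each step, mod 10; 7, 9, 1, 3, 5, 7 → 9.
Second digit goes 3, 4, 5, 6, 7, 8 → 9 (+1 each step, mod 10).
Third digit: 6, 3, 0, 7, 4, 1 → 8 (−3 each step, mod 10).
Putting it together: 998.

998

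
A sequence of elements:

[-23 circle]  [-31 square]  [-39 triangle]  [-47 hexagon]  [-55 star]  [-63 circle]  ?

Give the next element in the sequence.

For the first entry, −8 each step: -23, -31, -39, -47, -55, -63 → -71.
For the shape, repeats circle → square → triangle → hexagon → star: circle, square, triangle, hexagon, star, circle → square.
So the next element is [-71 square].

[-71 square]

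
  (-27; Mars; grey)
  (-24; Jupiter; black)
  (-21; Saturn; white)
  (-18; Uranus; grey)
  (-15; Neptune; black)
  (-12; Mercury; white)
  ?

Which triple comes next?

First value: -27, -24, -21, -18, -15, -12 → -9 (+3 each step).
Planet: Mars, Jupiter, Saturn, Uranus, Neptune, Mercury → Venus (runs through the planets Mercury→Neptune).
Shade — repeats grey → black → white: grey, black, white, grey, black, white → grey.
So the next triple is (-9; Venus; grey).

(-9; Venus; grey)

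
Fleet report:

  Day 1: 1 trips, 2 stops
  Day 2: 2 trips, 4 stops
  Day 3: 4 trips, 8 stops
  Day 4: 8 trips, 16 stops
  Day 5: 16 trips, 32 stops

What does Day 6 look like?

Trips: ×2 each step; 1, 2, 4, 8, 16 → 32.
Stops goes 2, 4, 8, 16, 32 → 64 (×2 each step).
Combining the parts gives 32 trips, 64 stops.

32 trips, 64 stops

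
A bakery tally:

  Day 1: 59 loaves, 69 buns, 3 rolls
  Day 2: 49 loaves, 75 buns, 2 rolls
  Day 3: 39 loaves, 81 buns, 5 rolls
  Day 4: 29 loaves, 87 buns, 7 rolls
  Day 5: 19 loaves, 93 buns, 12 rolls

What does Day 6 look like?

Loaves: −10 each step; 59, 49, 39, 29, 19 → 9.
Buns: +6 each step, so 69, 75, 81, 87, 93 → 99.
Rolls goes 3, 2, 5, 7, 12 → 19 (each term is the sum of the two before it).
Combining the parts gives 9 loaves, 99 buns, 19 rolls.

9 loaves, 99 buns, 19 rolls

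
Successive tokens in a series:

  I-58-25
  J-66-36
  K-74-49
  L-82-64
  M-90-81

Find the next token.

N-98-100

Letter goes I, J, K, L, M → N (letters move forward 1 place in the alphabet).
Second component: +8 each step, so 58, 66, 74, 82, 90 → 98.
Third component: 25, 36, 49, 64, 81 → 100 (perfect squares: 5², 6², 7², …).
Combining the parts gives N-98-100.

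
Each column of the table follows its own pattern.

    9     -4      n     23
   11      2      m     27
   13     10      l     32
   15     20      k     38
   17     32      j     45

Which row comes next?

First component: +2 each step, so 9, 11, 13, 15, 17 → 19.
Second component: differences are 6, 8, 10, … (increasing by 2 each time); -4, 2, 10, 20, 32 → 46.
Letter — letters move back 1 place in the alphabet: n, m, l, k, j → i.
Fourth component: 23, 27, 32, 38, 45 → 53 (differences are 4, 5, 6, … (increasing by 1 each time)).
Putting it together: 19  46  i  53.

19  46  i  53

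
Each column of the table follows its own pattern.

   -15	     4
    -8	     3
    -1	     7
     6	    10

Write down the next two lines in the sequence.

First component — +7 each step: -15, -8, -1, 6 → 13 → 20.
Second component: each term is the sum of the two before it, so 4, 3, 7, 10 → 17 → 27.
So the next two lines are 13  17 and 20  27.

13  17; 20  27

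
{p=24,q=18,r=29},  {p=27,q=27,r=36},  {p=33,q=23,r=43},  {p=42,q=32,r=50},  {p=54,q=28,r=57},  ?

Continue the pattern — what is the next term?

P: differences are 3, 6, 9, … (increasing by 3 each time); 24, 27, 33, 42, 54 → 69.
Q: alternating steps +9, −4, +9, −4, …; 18, 27, 23, 32, 28 → 37.
For the r, +7 each step: 29, 36, 43, 50, 57 → 64.
So the next term is {p=69,q=37,r=64}.

{p=69,q=37,r=64}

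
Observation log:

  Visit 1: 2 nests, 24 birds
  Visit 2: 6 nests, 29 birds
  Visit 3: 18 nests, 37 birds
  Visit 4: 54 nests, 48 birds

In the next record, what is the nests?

162

Nests: ×3 each step; 2, 6, 18, 54 → 162.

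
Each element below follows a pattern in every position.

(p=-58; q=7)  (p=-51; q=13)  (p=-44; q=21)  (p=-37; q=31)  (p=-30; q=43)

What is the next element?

(p=-23; q=57)

For the p, +7 each step: -58, -51, -44, -37, -30 → -23.
Q goes 7, 13, 21, 31, 43 → 57 (differences are 6, 8, 10, … (increasing by 2 each time)).
Combining the parts gives (p=-23; q=57).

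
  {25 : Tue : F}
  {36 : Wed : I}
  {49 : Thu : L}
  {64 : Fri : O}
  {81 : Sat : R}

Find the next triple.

First entry goes 25, 36, 49, 64, 81 → 100 (perfect squares: 5², 6², 7², …).
Day — runs through the weekdays Mon→Sun: Tue, Wed, Thu, Fri, Sat → Sun.
Letter goes F, I, L, O, R → U (letters move forward 3 places in the alphabet).
Putting it together: {100 : Sun : U}.

{100 : Sun : U}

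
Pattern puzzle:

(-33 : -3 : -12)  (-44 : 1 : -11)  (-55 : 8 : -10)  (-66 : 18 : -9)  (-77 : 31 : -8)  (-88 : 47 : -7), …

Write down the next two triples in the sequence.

First slot goes -33, -44, -55, -66, -77, -88 → -99 → -110 (−11 each step).
Second slot: -3, 1, 8, 18, 31, 47 → 66 → 88 (differences are 4, 7, 10, … (increasing by 3 each time)).
Third slot — +1 each step: -12, -11, -10, -9, -8, -7 → -6 → -5.
So the next two triples are (-99 : 66 : -6) and (-110 : 88 : -5).

(-99 : 66 : -6), (-110 : 88 : -5)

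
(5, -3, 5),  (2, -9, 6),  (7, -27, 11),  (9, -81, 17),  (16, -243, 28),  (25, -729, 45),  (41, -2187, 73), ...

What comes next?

First slot: 5, 2, 7, 9, 16, 25, 41 → 66 (each term is the sum of the two before it).
Second slot — ×3 each step: -3, -9, -27, -81, -243, -729, -2187 → -6561.
Third slot goes 5, 6, 11, 17, 28, 45, 73 → 118 (each term is the sum of the two before it).
Putting it together: (66, -6561, 118).

(66, -6561, 118)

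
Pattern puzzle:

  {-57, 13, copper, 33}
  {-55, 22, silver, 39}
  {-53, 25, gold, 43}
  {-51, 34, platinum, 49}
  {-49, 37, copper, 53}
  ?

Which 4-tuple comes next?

{-47, 46, silver, 59}

First coordinate: -57, -55, -53, -51, -49 → -47 (+2 each step).
Second coordinate: alternating steps +9, +3, +9, +3, …, so 13, 22, 25, 34, 37 → 46.
For the metal, repeats copper → silver → gold → platinum: copper, silver, gold, platinum, copper → silver.
Fourth coordinate goes 33, 39, 43, 49, 53 → 59 (alternating steps +6, +4, +6, +4, …).
Putting it together: {-47, 46, silver, 59}.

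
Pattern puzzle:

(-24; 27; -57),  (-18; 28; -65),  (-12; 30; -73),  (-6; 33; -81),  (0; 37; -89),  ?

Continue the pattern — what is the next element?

(6; 42; -97)

First part: -24, -18, -12, -6, 0 → 6 (+6 each step).
Second part: 27, 28, 30, 33, 37 → 42 (differences are 1, 2, 3, … (increasing by 1 each time)).
For the third part, −8 each step: -57, -65, -73, -81, -89 → -97.
Combining the parts gives (6; 42; -97).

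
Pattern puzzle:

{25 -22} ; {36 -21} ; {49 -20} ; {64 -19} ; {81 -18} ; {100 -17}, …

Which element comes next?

{121 -16}

First part: 25, 36, 49, 64, 81, 100 → 121 (perfect squares: 5², 6², 7², …).
Second part goes -22, -21, -20, -19, -18, -17 → -16 (+1 each step).
So the next element is {121 -16}.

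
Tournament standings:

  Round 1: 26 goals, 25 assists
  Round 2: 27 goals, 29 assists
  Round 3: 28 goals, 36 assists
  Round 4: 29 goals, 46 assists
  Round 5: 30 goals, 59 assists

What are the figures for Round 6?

31 goals, 75 assists

For the goals, +1 each step: 26, 27, 28, 29, 30 → 31.
Assists goes 25, 29, 36, 46, 59 → 75 (differences are 4, 7, 10, … (increasing by 3 each time)).
So the next row is 31 goals, 75 assists.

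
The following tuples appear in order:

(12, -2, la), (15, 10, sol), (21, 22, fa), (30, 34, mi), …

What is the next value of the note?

re

Note: runs backward through the solfège scale do→ti, so la, sol, fa, mi → re.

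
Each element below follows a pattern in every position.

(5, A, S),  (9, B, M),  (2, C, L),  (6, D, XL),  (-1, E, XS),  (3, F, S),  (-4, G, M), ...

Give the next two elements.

(0, H, L), (-7, I, XL)

First value — alternating steps +4, −7, +4, −7, …: 5, 9, 2, 6, -1, 3, -4 → 0 → -7.
Letter: A, B, C, D, E, F, G → H → I (letters move forward 1 place in the alphabet).
Size goes S, M, L, XL, XS, S, M → L → XL (repeats S → M → L → XL → XS).
So the next two elements are (0, H, L) and (-7, I, XL).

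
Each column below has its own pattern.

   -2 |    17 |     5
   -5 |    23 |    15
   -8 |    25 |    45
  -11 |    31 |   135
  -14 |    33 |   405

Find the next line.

First component: −3 each step; -2, -5, -8, -11, -14 → -17.
Second component goes 17, 23, 25, 31, 33 → 39 (alternating steps +6, +2, +6, +2, …).
Third component: 5, 15, 45, 135, 405 → 1215 (×3 each step).
Putting it together: -17  39  1215.

-17  39  1215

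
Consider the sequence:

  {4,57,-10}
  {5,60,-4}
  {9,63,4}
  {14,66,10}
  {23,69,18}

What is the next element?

For the first value, each term is the sum of the two before it: 4, 5, 9, 14, 23 → 37.
For the second value, +3 each step: 57, 60, 63, 66, 69 → 72.
Third value goes -10, -4, 4, 10, 18 → 24 (alternating steps +6, +8, +6, +8, …).
Putting it together: {37,72,24}.

{37,72,24}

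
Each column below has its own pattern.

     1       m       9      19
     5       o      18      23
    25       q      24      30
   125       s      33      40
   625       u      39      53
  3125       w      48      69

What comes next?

15625  y  54  88

First component: 1, 5, 25, 125, 625, 3125 → 15625 (×5 each step).
For the letter, letters move forward 2 places in the alphabet: m, o, q, s, u, w → y.
For the third component, alternating steps +9, +6, +9, +6, …: 9, 18, 24, 33, 39, 48 → 54.
Fourth component: differences are 4, 7, 10, … (increasing by 3 each time); 19, 23, 30, 40, 53, 69 → 88.
So the next line is 15625  y  54  88.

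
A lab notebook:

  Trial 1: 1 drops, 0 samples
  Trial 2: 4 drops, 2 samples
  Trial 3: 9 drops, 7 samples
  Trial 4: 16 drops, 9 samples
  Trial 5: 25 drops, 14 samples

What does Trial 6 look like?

Drops: perfect squares: 1², 2², 3², …, so 1, 4, 9, 16, 25 → 36.
Samples: alternating steps +2, +5, +2, +5, …; 0, 2, 7, 9, 14 → 16.
So the next row is 36 drops, 16 samples.

36 drops, 16 samples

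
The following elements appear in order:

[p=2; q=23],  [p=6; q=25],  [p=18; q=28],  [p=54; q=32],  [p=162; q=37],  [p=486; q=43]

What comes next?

For the p, ×3 each step: 2, 6, 18, 54, 162, 486 → 1458.
Q goes 23, 25, 28, 32, 37, 43 → 50 (differences are 2, 3, 4, … (increasing by 1 each time)).
Combining the parts gives [p=1458; q=50].

[p=1458; q=50]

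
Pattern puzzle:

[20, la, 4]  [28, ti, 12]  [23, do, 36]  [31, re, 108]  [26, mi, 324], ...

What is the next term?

First component goes 20, 28, 23, 31, 26 → 34 (alternating steps +8, −5, +8, −5, …).
For the note, runs through the solfège scale do→ti: la, ti, do, re, mi → fa.
For the third component, ×3 each step: 4, 12, 36, 108, 324 → 972.
Putting it together: [34, fa, 972].

[34, fa, 972]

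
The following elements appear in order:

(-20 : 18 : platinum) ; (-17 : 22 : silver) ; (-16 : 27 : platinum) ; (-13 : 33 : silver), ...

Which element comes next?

(-12 : 40 : platinum)

First value: alternating steps +3, +1, +3, +1, …, so -20, -17, -16, -13 → -12.
Second value goes 18, 22, 27, 33 → 40 (differences are 4, 5, 6, … (increasing by 1 each time)).
Metal — alternates platinum ↔ silver: platinum, silver, platinum, silver → platinum.
Putting it together: (-12 : 40 : platinum).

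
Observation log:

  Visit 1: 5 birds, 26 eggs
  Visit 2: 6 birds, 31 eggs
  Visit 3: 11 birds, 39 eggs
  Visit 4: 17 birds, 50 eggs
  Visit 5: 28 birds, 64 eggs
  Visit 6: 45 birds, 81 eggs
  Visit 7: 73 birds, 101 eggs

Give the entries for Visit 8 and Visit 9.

Birds: 5, 6, 11, 17, 28, 45, 73 → 118 → 191 (each term is the sum of the two before it).
Eggs — differences are 5, 8, 11, … (increasing by 3 each time): 26, 31, 39, 50, 64, 81, 101 → 124 → 150.
So the next two records are 118 birds, 124 eggs and 191 birds, 150 eggs.

118 birds, 124 eggs; 191 birds, 150 eggs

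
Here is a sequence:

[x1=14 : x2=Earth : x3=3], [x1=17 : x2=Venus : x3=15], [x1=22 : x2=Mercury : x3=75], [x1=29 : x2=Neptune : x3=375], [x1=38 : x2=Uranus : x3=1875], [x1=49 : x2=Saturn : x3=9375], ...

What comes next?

[x1=62 : x2=Jupiter : x3=46875]

X1: differences are 3, 5, 7, … (increasing by 2 each time), so 14, 17, 22, 29, 38, 49 → 62.
X2: runs backward through the planets Mercury→Neptune; Earth, Venus, Mercury, Neptune, Uranus, Saturn → Jupiter.
For the x3, ×5 each step: 3, 15, 75, 375, 1875, 9375 → 46875.
Putting it together: [x1=62 : x2=Jupiter : x3=46875].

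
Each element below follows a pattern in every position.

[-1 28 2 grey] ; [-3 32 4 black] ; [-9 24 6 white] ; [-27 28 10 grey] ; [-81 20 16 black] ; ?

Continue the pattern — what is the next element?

First slot: ×3 each step; -1, -3, -9, -27, -81 → -243.
Second slot — alternating steps +4, −8, +4, −8, …: 28, 32, 24, 28, 20 → 24.
Third slot: each term is the sum of the two before it, so 2, 4, 6, 10, 16 → 26.
Shade: repeats grey → black → white; grey, black, white, grey, black → white.
So the next element is [-243 24 26 white].

[-243 24 26 white]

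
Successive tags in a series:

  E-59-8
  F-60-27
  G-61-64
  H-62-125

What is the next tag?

I-63-216

Letter goes E, F, G, H → I (letters move forward 1 place in the alphabet).
Second component: +1 each step, so 59, 60, 61, 62 → 63.
Third component: perfect cubes: 2³, 3³, 4³, …; 8, 27, 64, 125 → 216.
Putting it together: I-63-216.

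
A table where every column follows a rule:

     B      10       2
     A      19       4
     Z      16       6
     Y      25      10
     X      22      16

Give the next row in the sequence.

Letter: letters move back 1 place in the alphabet, wrapping A→Z; B, A, Z, Y, X → W.
For the second component, alternating steps +9, −3, +9, −3, …: 10, 19, 16, 25, 22 → 31.
Third component goes 2, 4, 6, 10, 16 → 26 (each term is the sum of the two before it).
Putting it together: W  31  26.

W  31  26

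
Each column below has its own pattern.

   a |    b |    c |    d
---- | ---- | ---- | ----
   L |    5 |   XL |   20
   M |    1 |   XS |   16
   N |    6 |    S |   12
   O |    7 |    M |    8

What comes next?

P  13  L  4

Column a — letters move forward 1 place in the alphabet: L, M, N, O → P.
Column b — each term is the sum of the two before it: 5, 1, 6, 7 → 13.
Column c: runs through clothing sizes XS→XL, so XL, XS, S, M → L.
Column d: −4 each step; 20, 16, 12, 8 → 4.
Putting it together: P  13  L  4.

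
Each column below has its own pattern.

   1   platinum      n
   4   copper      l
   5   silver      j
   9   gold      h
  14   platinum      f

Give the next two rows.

First component goes 1, 4, 5, 9, 14 → 23 → 37 (each term is the sum of the two before it).
Metal: repeats platinum → copper → silver → gold; platinum, copper, silver, gold, platinum → copper → silver.
Letter — letters move back 2 places in the alphabet: n, l, j, h, f → d → b.
So the next two rows are 23  copper  d and 37  silver  b.

23  copper  d; 37  silver  b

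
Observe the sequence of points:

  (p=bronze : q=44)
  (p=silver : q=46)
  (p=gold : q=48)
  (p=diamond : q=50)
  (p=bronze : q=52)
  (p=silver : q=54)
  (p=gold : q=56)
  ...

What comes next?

(p=diamond : q=58)

P: repeats bronze → silver → gold → diamond; bronze, silver, gold, diamond, bronze, silver, gold → diamond.
For the q, +2 each step: 44, 46, 48, 50, 52, 54, 56 → 58.
Combining the parts gives (p=diamond : q=58).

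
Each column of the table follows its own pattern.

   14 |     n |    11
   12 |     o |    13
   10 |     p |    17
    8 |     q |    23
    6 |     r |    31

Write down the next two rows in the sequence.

First component: −2 each step; 14, 12, 10, 8, 6 → 4 → 2.
Letter: letters move forward 1 place in the alphabet, so n, o, p, q, r → s → t.
Third component: differences are 2, 4, 6, … (increasing by 2 each time), so 11, 13, 17, 23, 31 → 41 → 53.
So the next two rows are 4  s  41 and 2  t  53.

4  s  41; 2  t  53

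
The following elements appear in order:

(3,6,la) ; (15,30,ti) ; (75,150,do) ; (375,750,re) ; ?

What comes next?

First value: ×5 each step, so 3, 15, 75, 375 → 1875.
For the second value, always 2 × the first value: 6, 30, 150, 750 → 3750.
Note: runs through the solfège scale do→ti; la, ti, do, re → mi.
So the next element is (1875,3750,mi).

(1875,3750,mi)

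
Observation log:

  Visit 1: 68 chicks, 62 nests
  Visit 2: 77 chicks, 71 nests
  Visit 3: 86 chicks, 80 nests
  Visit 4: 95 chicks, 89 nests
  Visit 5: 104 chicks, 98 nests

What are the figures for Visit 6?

Chicks goes 68, 77, 86, 95, 104 → 113 (+9 each step).
For the nests, always 6 less than the chicks: 62, 71, 80, 89, 98 → 107.
Combining the parts gives 113 chicks, 107 nests.

113 chicks, 107 nests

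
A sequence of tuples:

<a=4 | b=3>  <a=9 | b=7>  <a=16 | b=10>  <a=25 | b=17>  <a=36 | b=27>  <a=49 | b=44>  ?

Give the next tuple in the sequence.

<a=64 | b=71>

A: 4, 9, 16, 25, 36, 49 → 64 (perfect squares: 2², 3², 4², …).
B: each term is the sum of the two before it; 3, 7, 10, 17, 27, 44 → 71.
So the next tuple is <a=64 | b=71>.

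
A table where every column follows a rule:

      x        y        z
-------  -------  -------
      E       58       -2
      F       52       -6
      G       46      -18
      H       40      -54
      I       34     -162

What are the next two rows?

J  28  -486; K  22  -1458

For the column x, letters move forward 1 place in the alphabet: E, F, G, H, I → J → K.
Column y: −6 each step; 58, 52, 46, 40, 34 → 28 → 22.
Column z: ×3 each step; -2, -6, -18, -54, -162 → -486 → -1458.
Putting the parts together: J  28  -486 and then K  22  -1458.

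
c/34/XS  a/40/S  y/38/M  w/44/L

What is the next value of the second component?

Second component: alternating steps +6, −2, +6, −2, …, so 34, 40, 38, 44 → 42.

42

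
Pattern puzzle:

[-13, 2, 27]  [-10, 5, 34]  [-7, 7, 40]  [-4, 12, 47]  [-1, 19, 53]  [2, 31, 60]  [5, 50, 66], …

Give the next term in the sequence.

[8, 81, 73]

For the first entry, +3 each step: -13, -10, -7, -4, -1, 2, 5 → 8.
Second entry: each term is the sum of the two before it; 2, 5, 7, 12, 19, 31, 50 → 81.
For the third entry, alternating steps +7, +6, +7, +6, …: 27, 34, 40, 47, 53, 60, 66 → 73.
Putting it together: [8, 81, 73].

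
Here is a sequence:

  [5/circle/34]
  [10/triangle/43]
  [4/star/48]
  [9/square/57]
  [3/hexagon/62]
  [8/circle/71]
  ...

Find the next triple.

[2/triangle/76]

First component goes 5, 10, 4, 9, 3, 8 → 2 (alternating steps +5, −6, +5, −6, …).
Shape: repeats circle → triangle → star → square → hexagon, so circle, triangle, star, square, hexagon, circle → triangle.
Third component goes 34, 43, 48, 57, 62, 71 → 76 (alternating steps +9, +5, +9, +5, …).
Combining the parts gives [2/triangle/76].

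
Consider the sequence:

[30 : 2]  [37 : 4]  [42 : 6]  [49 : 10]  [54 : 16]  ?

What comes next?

[61 : 26]

First slot: 30, 37, 42, 49, 54 → 61 (alternating steps +7, +5, +7, +5, …).
Second slot — each term is the sum of the two before it: 2, 4, 6, 10, 16 → 26.
Combining the parts gives [61 : 26].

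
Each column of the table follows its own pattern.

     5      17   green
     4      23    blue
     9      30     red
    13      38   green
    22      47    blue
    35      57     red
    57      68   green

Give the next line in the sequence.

First component: 5, 4, 9, 13, 22, 35, 57 → 92 (each term is the sum of the two before it).
Second component: differences are 6, 7, 8, … (increasing by 1 each time), so 17, 23, 30, 38, 47, 57, 68 → 80.
Colour: repeats green → blue → red, so green, blue, red, green, blue, red, green → blue.
Combining the parts gives 92  80  blue.

92  80  blue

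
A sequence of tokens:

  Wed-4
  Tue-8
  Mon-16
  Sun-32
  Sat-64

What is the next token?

Day: Wed, Tue, Mon, Sun, Sat → Fri (runs backward through the weekdays Mon→Sun).
For the second component, ×2 each step: 4, 8, 16, 32, 64 → 128.
Combining the parts gives Fri-128.

Fri-128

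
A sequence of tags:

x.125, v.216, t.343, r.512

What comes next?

Letter — letters move back 2 places in the alphabet: x, v, t, r → p.
Second component goes 125, 216, 343, 512 → 729 (perfect cubes: 5³, 6³, 7³, …).
Putting it together: p.729.

p.729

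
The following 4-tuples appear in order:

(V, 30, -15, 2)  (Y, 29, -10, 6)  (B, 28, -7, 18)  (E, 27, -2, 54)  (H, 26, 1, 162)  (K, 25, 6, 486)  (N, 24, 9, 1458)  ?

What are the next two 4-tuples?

Letter: letters move forward 3 places in the alphabet, wrapping Z→A; V, Y, B, E, H, K, N → Q → T.
Second entry — −1 each step: 30, 29, 28, 27, 26, 25, 24 → 23 → 22.
Third entry goes -15, -10, -7, -2, 1, 6, 9 → 14 → 17 (alternating steps +5, +3, +5, +3, …).
Fourth entry: 2, 6, 18, 54, 162, 486, 1458 → 4374 → 13122 (×3 each step).
So the next two 4-tuples are (Q, 23, 14, 4374) and (T, 22, 17, 13122).

(Q, 23, 14, 4374), (T, 22, 17, 13122)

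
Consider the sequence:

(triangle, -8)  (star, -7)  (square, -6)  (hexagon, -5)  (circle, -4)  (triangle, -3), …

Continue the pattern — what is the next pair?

Shape: triangle, star, square, hexagon, circle, triangle → star (repeats triangle → star → square → hexagon → circle).
Second value goes -8, -7, -6, -5, -4, -3 → -2 (+1 each step).
So the next pair is (star, -2).

(star, -2)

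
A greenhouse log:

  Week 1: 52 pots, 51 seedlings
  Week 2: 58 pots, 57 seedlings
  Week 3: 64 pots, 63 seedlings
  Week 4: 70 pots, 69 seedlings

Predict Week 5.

76 pots, 75 seedlings

For the pots, +6 each step: 52, 58, 64, 70 → 76.
Seedlings: always 1 less than the pots, so 51, 57, 63, 69 → 75.
So the next row is 76 pots, 75 seedlings.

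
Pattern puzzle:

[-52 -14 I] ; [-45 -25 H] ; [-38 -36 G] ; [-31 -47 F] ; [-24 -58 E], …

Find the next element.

[-17 -69 D]

First entry: +7 each step, so -52, -45, -38, -31, -24 → -17.
Second entry: −11 each step; -14, -25, -36, -47, -58 → -69.
Letter: letters move back 1 place in the alphabet, so I, H, G, F, E → D.
Combining the parts gives [-17 -69 D].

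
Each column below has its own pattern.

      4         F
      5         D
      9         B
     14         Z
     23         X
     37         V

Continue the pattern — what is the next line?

60  T

First component — each term is the sum of the two before it: 4, 5, 9, 14, 23, 37 → 60.
Letter goes F, D, B, Z, X, V → T (letters move back 2 places in the alphabet, wrapping A→Z).
Putting it together: 60  T.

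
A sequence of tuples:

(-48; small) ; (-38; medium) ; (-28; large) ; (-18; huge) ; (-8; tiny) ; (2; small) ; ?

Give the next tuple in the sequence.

(12; medium)

For the first coordinate, +10 each step: -48, -38, -28, -18, -8, 2 → 12.
Size — repeats small → medium → large → huge → tiny: small, medium, large, huge, tiny, small → medium.
So the next tuple is (12; medium).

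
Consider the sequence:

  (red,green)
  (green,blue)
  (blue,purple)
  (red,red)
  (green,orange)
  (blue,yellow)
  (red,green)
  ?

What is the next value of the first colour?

green

First colour: repeats red → green → blue; red, green, blue, red, green, blue, red → green.
Second colour: repeats green → blue → purple → red → orange → yellow; green, blue, purple, red, orange, yellow, green → blue.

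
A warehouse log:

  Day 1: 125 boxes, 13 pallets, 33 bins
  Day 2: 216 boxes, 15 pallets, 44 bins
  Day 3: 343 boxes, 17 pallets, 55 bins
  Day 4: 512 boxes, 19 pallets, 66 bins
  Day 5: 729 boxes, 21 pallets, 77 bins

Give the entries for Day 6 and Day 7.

1000 boxes, 23 pallets, 88 bins; 1331 boxes, 25 pallets, 99 bins

Boxes — perfect cubes: 5³, 6³, 7³, …: 125, 216, 343, 512, 729 → 1000 → 1331.
Pallets goes 13, 15, 17, 19, 21 → 23 → 25 (+2 each step).
For the bins, +11 each step: 33, 44, 55, 66, 77 → 88 → 99.
So the next two records are 1000 boxes, 23 pallets, 88 bins and 1331 boxes, 25 pallets, 99 bins.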